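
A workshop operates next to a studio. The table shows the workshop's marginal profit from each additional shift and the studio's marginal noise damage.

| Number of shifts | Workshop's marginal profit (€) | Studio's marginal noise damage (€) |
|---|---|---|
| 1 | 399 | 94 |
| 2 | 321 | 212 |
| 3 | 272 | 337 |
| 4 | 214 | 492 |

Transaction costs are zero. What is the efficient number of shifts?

2

Bargaining reaches the level where marginal profit last exceeds marginal noise damage.
That holds through level 2 (321 ≥ 212) but not at 3 (272 < 337).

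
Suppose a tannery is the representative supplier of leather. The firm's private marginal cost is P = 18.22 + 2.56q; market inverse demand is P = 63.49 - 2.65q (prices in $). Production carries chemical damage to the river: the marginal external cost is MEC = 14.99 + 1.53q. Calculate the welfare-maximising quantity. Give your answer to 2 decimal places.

q* = 4.49

Social marginal cost = private MC + MEC = 33.21 + 4.09q.
Set SMC = demand: 33.21 + 4.09q = 63.49 - 2.65q → q* = 4.4926.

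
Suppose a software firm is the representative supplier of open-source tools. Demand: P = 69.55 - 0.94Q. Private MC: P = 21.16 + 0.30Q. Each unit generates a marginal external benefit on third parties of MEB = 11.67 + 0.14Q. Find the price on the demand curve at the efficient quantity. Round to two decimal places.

P = 18.23

Social marginal cost = private MC − MEB = 9.49 + 0.16Q.
Set SMC = demand: 9.49 + 0.16Q = 69.55 - 0.94Q → Q* = 54.6000.
Consumer price on the demand curve at Q*: 69.55 − 0.94×54.6000 = 18.2260.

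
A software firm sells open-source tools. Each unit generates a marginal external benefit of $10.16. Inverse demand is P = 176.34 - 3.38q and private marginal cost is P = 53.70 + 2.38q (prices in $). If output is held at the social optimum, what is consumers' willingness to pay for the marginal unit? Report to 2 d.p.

Social marginal cost = private MC − MEB = 43.54 + 2.38q.
Set SMC = demand: 43.54 + 2.38q = 176.34 - 3.38q → q* = 23.0556.
Consumer price on the demand curve at q*: 176.34 − 3.38×23.0556 = 98.4121.

P = $98.41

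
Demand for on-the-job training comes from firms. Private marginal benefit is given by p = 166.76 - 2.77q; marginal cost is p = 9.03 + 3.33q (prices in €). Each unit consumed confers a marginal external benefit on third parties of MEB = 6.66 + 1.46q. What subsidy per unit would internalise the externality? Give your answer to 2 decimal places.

subsidy = €58.39 per unit

Social marginal benefit = demand + MEB = 173.42 - 1.31q.
Set SMB = MC: 173.42 - 1.31q = 9.03 + 3.33q → q* = 35.4289.
The Pigouvian subsidy equals MEB at q*: 6.66 + 1.46×35.4289 = 58.3862.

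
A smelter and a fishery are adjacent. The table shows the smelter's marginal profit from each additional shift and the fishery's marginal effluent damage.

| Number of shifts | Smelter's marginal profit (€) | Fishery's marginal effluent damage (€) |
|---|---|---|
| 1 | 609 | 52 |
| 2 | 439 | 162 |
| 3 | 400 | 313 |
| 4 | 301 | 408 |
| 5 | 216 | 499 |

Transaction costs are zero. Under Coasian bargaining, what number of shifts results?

3

Bargaining reaches the level where marginal profit last exceeds marginal effluent damage.
That holds through level 3 (400 ≥ 313) but not at 4 (301 < 408).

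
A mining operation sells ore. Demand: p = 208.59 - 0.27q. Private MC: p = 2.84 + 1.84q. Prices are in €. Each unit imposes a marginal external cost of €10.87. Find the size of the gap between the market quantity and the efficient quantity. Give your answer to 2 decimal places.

Market equilibrium (private): 2.84 + 1.84q = 208.59 - 0.27q → q_m = 97.5118.
Social marginal cost = private MC + MEC = 13.71 + 1.84q.
Set SMC = demand: 13.71 + 1.84q = 208.59 - 0.27q → q* = 92.3602.
Gap = |97.5118 − 92.3602| = 5.1516.

5.15 units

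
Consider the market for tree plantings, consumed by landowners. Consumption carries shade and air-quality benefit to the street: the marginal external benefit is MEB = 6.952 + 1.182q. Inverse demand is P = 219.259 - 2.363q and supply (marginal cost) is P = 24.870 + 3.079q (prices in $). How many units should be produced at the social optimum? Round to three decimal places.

q* = 47.263

Social marginal benefit = demand + MEB = 226.211 - 1.181q.
Set SMB = MC: 226.211 - 1.181q = 24.870 + 3.079q → q* = 47.2631.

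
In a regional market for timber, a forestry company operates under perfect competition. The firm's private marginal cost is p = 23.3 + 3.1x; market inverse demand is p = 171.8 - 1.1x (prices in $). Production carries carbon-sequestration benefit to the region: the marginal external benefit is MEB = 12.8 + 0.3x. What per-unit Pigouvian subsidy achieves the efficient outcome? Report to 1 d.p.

subsidy = $25.2 per unit

Social marginal cost = private MC − MEB = 10.5 + 2.8x.
Set SMC = demand: 10.5 + 2.8x = 171.8 - 1.1x → x* = 41.3590.
The Pigouvian subsidy equals MEB at x*: 12.8 + 0.3×41.3590 = 25.2077.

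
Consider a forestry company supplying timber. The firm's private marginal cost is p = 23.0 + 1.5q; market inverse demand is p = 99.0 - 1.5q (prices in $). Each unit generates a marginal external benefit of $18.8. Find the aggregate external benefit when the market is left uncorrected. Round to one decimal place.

$476.3

Market equilibrium (private): 23.0 + 1.5q = 99.0 - 1.5q → q_m = 25.3333.
Total external benefit = MEB × q_m = 18.8 × 25.3333 = 476.2660.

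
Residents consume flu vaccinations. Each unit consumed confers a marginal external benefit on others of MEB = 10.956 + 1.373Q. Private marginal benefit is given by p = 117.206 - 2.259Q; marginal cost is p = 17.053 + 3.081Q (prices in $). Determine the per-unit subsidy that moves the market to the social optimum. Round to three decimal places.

subsidy = $49.411 per unit

Social marginal benefit = demand + MEB = 128.162 - 0.886Q.
Set SMB = MC: 128.162 - 0.886Q = 17.053 + 3.081Q → Q* = 28.0083.
The Pigouvian subsidy equals MEB at Q*: 10.956 + 1.373×28.0083 = 49.4114.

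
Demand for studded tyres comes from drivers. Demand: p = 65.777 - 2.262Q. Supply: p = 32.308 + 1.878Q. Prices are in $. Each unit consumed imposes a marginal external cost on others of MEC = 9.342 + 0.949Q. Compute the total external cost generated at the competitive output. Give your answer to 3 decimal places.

$106.535

Market equilibrium (private): 32.308 + 1.878Q = 65.777 - 2.262Q → Q_m = 8.0843.
Total external cost = ∫₀^{Q_m} (9.342 + 0.949Q) dQ = 9.342×8.0843 + ½×0.949×8.0843² = 106.5349.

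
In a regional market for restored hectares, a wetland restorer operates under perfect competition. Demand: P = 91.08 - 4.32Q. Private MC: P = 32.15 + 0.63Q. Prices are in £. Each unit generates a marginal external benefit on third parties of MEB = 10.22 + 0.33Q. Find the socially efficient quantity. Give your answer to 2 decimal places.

Q* = 14.97

Social marginal cost = private MC − MEB = 21.93 + 0.30Q.
Set SMC = demand: 21.93 + 0.30Q = 91.08 - 4.32Q → Q* = 14.9675.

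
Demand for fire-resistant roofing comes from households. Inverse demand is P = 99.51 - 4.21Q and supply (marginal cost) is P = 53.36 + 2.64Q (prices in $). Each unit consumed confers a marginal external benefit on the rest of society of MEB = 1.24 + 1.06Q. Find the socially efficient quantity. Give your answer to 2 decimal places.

Social marginal benefit = demand + MEB = 100.75 - 3.15Q.
Set SMB = MC: 100.75 - 3.15Q = 53.36 + 2.64Q → Q* = 8.1848.

Q* = 8.18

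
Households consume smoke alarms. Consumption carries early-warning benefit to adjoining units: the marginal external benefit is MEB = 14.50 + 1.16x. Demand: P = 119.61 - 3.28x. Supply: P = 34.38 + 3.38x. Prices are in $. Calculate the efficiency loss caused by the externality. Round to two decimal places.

DWL = $78.28

Market equilibrium (private): 34.38 + 3.38x = 119.61 - 3.28x → x_m = 12.7973.
Social marginal benefit = demand + MEB = 134.11 - 2.12x.
Set SMB = MC: 134.11 - 2.12x = 34.38 + 3.38x → x* = 18.1327.
Between x* and x_m the wedge SMB − MC runs linearly from 0 to MEB(x_m), so the loss is a triangle.
DWL = ½ × 5.3354 × 29.3449 = 78.2834.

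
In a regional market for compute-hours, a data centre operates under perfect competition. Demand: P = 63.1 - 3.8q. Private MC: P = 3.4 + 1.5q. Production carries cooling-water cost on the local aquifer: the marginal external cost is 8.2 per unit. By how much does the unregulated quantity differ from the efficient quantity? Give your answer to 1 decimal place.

1.5 units

Market equilibrium (private): 3.4 + 1.5q = 63.1 - 3.8q → q_m = 11.2642.
Social marginal cost = private MC + MEC = 11.6 + 1.5q.
Set SMC = demand: 11.6 + 1.5q = 63.1 - 3.8q → q* = 9.7170.
Gap = |11.2642 − 9.7170| = 1.5472.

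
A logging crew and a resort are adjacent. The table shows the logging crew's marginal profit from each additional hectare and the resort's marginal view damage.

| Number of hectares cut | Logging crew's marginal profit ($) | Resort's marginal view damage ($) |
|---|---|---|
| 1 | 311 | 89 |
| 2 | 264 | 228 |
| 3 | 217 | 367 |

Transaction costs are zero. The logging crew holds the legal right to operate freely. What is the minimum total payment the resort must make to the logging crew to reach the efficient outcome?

$217

Left alone the logging crew would choose level 3 (marginal profit stays positive).
Efficient level: k* = 2 (marginal profit ≥ marginal view damage through 2).
The resort must at least cover the logging crew's forgone profit from cutting 3→2: 217 = 217.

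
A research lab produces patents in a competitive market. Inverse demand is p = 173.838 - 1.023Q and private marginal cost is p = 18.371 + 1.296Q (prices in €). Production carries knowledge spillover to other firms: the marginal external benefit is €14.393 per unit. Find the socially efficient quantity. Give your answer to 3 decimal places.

Social marginal cost = private MC − MEB = 3.978 + 1.296Q.
Set SMC = demand: 3.978 + 1.296Q = 173.838 - 1.023Q → Q* = 73.2471.

Q* = 73.247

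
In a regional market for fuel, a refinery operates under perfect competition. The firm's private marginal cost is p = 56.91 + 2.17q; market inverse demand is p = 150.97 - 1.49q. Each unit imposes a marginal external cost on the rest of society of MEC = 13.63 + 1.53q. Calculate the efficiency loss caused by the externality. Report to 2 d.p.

Market equilibrium (private): 56.91 + 2.17q = 150.97 - 1.49q → q_m = 25.6995.
Social marginal cost = private MC + MEC = 70.54 + 3.70q.
Set SMC = demand: 70.54 + 3.70q = 150.97 - 1.49q → q* = 15.4971.
Height of the DWL triangle at q_m is SMC(q_m) − demand(q_m) = MEC(q_m) = 52.9502.
DWL = ½ × 10.2024 × 52.9502 = 270.1096.

DWL = 270.11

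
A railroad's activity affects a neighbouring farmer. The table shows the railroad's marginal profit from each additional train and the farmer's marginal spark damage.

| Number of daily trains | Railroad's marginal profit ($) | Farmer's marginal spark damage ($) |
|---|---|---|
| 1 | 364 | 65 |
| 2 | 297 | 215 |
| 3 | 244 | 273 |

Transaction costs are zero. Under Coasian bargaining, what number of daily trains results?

2

Bargaining reaches the level where marginal profit last exceeds marginal spark damage.
That holds through level 2 (297 ≥ 215) but not at 3 (244 < 273).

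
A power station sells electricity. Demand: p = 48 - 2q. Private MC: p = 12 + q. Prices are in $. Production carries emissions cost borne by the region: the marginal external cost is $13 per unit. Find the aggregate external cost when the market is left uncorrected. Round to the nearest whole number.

$156

Market equilibrium (private): 12 + q = 48 - 2q → q_m = 12.0000.
Total external cost = MEC × q_m = 13 × 12.0000 = 156.0000.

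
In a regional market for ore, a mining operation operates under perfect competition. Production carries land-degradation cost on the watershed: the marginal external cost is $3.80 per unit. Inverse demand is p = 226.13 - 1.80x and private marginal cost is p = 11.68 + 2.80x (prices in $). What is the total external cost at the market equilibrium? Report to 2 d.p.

Market equilibrium (private): 11.68 + 2.80x = 226.13 - 1.80x → x_m = 46.6196.
Total external cost = MEC × x_m = 3.80 × 46.6196 = 177.1545.

$177.15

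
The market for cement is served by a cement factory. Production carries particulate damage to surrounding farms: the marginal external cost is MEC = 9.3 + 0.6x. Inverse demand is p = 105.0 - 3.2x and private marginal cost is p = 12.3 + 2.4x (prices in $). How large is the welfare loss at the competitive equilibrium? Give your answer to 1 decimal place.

Market equilibrium (private): 12.3 + 2.4x = 105.0 - 3.2x → x_m = 16.5536.
Social marginal cost = private MC + MEC = 21.6 + 3.0x.
Set SMC = demand: 21.6 + 3.0x = 105.0 - 3.2x → x* = 13.4516.
The loss is the area between SMC and demand from x* to x_m; with linear curves that's a triangle of height MEC(x_m).
DWL = ½ × 3.1020 × 19.2321 = 29.8290.

DWL = $29.8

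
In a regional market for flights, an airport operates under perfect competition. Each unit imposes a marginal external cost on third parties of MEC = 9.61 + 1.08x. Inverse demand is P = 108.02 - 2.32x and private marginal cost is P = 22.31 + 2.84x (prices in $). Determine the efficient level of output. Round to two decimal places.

Social marginal cost = private MC + MEC = 31.92 + 3.92x.
Set SMC = demand: 31.92 + 3.92x = 108.02 - 2.32x → x* = 12.1955.

x* = 12.20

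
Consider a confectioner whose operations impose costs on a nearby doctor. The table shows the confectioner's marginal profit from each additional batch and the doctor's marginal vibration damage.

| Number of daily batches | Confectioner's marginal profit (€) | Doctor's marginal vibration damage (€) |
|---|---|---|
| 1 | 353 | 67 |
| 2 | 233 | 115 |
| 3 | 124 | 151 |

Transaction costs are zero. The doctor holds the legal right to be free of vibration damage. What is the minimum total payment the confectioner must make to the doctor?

Efficient level: marginal profit ≥ marginal vibration damage through level 2, so k* = 2.
With the doctor holding the right, the confectioner must at least compensate total damage at k*: 67 + 115 = 182.

€182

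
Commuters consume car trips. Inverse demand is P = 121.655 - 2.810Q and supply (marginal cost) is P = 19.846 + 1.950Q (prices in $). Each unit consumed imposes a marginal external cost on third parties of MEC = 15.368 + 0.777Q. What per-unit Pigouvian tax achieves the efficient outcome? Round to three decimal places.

tax = $27.498 per unit

Social marginal benefit = demand − MEC = 106.287 - 3.587Q.
Set SMB = MC: 106.287 - 3.587Q = 19.846 + 1.950Q → Q* = 15.6115.
The Pigouvian tax equals MEC at Q*: 15.368 + 0.777×15.6115 = 27.4981.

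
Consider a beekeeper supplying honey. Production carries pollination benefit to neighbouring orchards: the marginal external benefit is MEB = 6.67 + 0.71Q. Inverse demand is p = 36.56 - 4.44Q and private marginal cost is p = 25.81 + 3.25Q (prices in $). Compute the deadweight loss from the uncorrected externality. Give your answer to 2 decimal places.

Market equilibrium (private): 25.81 + 3.25Q = 36.56 - 4.44Q → Q_m = 1.3979.
Social marginal cost = private MC − MEB = 19.14 + 2.54Q.
Set SMC = demand: 19.14 + 2.54Q = 36.56 - 4.44Q → Q* = 2.4957.
Between Q* and Q_m the wedge demand − SMC runs linearly from 0 to MEB(Q_m), so the loss is a triangle.
DWL = ½ × 1.0978 × 7.6625 = 4.2059.

DWL = $4.21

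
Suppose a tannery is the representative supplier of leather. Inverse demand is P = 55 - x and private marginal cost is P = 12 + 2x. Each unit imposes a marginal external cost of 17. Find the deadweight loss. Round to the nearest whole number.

DWL = 48

Market equilibrium (private): 12 + 2x = 55 - x → x_m = 14.3333.
Social marginal cost = private MC + MEC = 29 + 2x.
Set SMC = demand: 29 + 2x = 55 - x → x* = 8.6667.
The loss is the area between SMC and demand from x* to x_m; with linear curves that's a triangle of height MEC(x_m).
DWL = ½ × 5.6666 × 17.0000 = 48.1661.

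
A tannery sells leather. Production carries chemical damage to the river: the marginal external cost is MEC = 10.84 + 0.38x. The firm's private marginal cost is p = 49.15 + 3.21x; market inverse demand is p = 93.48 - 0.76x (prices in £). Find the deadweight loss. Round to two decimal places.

DWL = £26.15

Market equilibrium (private): 49.15 + 3.21x = 93.48 - 0.76x → x_m = 11.1662.
Social marginal cost = private MC + MEC = 59.99 + 3.59x.
Set SMC = demand: 59.99 + 3.59x = 93.48 - 0.76x → x* = 7.6989.
The loss is the area between SMC and demand from x* to x_m; with linear curves that's a triangle of height MEC(x_m).
DWL = ½ × 3.4673 × 15.0832 = 26.1490.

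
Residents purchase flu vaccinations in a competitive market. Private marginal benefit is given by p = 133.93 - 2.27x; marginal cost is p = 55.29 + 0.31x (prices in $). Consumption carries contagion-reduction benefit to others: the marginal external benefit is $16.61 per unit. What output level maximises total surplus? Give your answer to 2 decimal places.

x* = 36.92

Social marginal benefit = demand + MEB = 150.54 - 2.27x.
Set SMB = MC: 150.54 - 2.27x = 55.29 + 0.31x → x* = 36.9186.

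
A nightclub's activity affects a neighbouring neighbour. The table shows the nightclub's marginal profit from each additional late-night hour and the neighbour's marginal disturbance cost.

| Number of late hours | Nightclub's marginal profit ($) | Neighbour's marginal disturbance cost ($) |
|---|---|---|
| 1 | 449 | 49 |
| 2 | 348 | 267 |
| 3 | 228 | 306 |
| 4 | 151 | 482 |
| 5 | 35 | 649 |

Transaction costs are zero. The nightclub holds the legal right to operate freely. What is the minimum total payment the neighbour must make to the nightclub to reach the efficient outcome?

$414

Left alone the nightclub would choose level 5 (marginal profit stays positive).
Efficient level: k* = 2 (marginal profit ≥ marginal disturbance cost through 2).
The neighbour must at least cover the nightclub's forgone profit from cutting 5→2: 228 + 151 + 35 = 414.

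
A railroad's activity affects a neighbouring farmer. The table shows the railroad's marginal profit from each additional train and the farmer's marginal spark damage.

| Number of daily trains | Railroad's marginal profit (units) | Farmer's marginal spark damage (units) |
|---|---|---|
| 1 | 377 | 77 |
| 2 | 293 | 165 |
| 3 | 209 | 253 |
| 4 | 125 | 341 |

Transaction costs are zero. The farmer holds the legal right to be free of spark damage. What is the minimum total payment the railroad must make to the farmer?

Efficient level: marginal profit ≥ marginal spark damage through level 2, so k* = 2.
With the farmer holding the right, the railroad must at least compensate total damage at k*: 77 + 165 = 242.

242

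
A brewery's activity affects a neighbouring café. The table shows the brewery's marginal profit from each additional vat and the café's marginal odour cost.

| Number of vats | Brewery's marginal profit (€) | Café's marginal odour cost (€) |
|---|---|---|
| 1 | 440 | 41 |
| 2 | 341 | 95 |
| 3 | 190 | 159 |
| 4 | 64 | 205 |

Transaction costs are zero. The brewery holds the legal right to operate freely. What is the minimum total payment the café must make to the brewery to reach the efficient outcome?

Left alone the brewery would choose level 4 (marginal profit stays positive).
Efficient level: k* = 3 (marginal profit ≥ marginal odour cost through 3).
The café must at least cover the brewery's forgone profit from cutting 4→3: 64 = 64.

€64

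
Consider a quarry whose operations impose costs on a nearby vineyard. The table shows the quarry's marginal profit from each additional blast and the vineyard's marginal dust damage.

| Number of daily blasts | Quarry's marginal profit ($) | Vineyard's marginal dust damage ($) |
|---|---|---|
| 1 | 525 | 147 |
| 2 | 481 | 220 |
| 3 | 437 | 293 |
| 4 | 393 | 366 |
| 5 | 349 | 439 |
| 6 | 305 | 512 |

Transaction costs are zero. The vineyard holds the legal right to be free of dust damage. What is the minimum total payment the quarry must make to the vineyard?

$1026

Efficient level: marginal profit ≥ marginal dust damage through level 4, so k* = 4.
With the vineyard holding the right, the quarry must at least compensate total damage at k*: 147 + 220 + 293 + 366 = 1026.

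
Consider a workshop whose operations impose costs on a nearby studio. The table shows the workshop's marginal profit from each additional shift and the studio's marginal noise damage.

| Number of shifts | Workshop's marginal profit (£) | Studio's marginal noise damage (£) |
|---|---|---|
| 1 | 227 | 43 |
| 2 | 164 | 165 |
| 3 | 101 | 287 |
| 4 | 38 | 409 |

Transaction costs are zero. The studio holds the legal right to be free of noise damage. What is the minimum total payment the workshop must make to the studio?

Efficient level: marginal profit ≥ marginal noise damage through level 1, so k* = 1.
With the studio holding the right, the workshop must at least compensate total damage at k*: 43 = 43.

£43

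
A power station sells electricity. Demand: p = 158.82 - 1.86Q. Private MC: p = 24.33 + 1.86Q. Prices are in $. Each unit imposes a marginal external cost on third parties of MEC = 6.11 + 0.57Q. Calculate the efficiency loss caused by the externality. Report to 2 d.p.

Market equilibrium (private): 24.33 + 1.86Q = 158.82 - 1.86Q → Q_m = 36.1532.
Social marginal cost = private MC + MEC = 30.44 + 2.43Q.
Set SMC = demand: 30.44 + 2.43Q = 158.82 - 1.86Q → Q* = 29.9254.
The welfare-loss triangle has base |Q_m − Q*| and height MEC(Q_m) (the vertical gap between SMC and demand is zero at Q* and MEC at Q_m).
DWL = ½ × 6.2278 × 26.7173 = 83.1950.

DWL = $83.20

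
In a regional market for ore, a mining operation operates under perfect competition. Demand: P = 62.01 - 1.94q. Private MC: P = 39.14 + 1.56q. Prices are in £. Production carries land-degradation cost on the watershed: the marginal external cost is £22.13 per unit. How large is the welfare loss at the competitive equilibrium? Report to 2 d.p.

DWL = £69.96

Market equilibrium (private): 39.14 + 1.56q = 62.01 - 1.94q → q_m = 6.5343.
Social marginal cost = private MC + MEC = 61.27 + 1.56q.
Set SMC = demand: 61.27 + 1.56q = 62.01 - 1.94q → q* = 0.2114.
Between q* and q_m the wedge SMC − demand runs linearly from 0 to MEC(q_m), so the loss is a triangle.
DWL = ½ × 6.3229 × 22.1300 = 69.9629.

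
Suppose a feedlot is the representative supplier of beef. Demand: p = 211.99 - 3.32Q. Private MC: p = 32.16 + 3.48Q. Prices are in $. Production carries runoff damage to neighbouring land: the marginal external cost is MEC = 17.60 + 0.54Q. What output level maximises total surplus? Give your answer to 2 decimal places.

Social marginal cost = private MC + MEC = 49.76 + 4.02Q.
Set SMC = demand: 49.76 + 4.02Q = 211.99 - 3.32Q → Q* = 22.1022.

Q* = 22.10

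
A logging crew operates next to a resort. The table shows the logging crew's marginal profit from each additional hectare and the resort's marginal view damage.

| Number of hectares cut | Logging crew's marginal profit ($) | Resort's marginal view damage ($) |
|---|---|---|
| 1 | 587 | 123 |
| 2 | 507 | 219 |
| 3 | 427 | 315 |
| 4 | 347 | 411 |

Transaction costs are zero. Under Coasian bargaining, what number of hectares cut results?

Bargaining reaches the level where marginal profit last exceeds marginal view damage.
That holds through level 3 (427 ≥ 315) but not at 4 (347 < 411).

3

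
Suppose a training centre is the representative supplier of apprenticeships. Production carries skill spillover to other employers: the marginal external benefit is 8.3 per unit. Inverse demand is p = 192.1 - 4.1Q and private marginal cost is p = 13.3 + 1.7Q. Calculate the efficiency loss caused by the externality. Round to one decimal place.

Market equilibrium (private): 13.3 + 1.7Q = 192.1 - 4.1Q → Q_m = 30.8276.
Social marginal cost = private MC − MEB = 5.0 + 1.7Q.
Set SMC = demand: 5.0 + 1.7Q = 192.1 - 4.1Q → Q* = 32.2586.
The loss is the area between SMC and demand from Q* to Q_m; with linear curves that's a triangle of height MEB(Q_m).
DWL = ½ × 1.4310 × 8.3000 = 5.9387.

DWL = 5.9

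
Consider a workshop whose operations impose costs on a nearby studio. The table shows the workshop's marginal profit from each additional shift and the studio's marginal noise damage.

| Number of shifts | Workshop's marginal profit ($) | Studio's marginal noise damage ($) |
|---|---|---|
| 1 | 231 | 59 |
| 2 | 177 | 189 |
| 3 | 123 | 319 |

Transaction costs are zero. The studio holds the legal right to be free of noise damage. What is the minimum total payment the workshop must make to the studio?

$59

Efficient level: marginal profit ≥ marginal noise damage through level 1, so k* = 1.
With the studio holding the right, the workshop must at least compensate total damage at k*: 59 = 59.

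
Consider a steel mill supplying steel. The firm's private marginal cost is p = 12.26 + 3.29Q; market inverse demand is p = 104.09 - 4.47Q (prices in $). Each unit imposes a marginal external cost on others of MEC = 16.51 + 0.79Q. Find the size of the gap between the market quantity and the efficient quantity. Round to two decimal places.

3.02 units

Market equilibrium (private): 12.26 + 3.29Q = 104.09 - 4.47Q → Q_m = 11.8338.
Social marginal cost = private MC + MEC = 28.77 + 4.08Q.
Set SMC = demand: 28.77 + 4.08Q = 104.09 - 4.47Q → Q* = 8.8094.
Gap = |11.8338 − 8.8094| = 3.0244.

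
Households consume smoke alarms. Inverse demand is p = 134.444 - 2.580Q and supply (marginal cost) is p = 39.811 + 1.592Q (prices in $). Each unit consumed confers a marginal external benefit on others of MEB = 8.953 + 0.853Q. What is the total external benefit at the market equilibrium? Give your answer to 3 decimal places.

$422.520

Market equilibrium (private): 39.811 + 1.592Q = 134.444 - 2.580Q → Q_m = 22.6829.
Total external benefit = ∫₀^{Q_m} (8.953 + 0.853Q) dQ = 8.953×22.6829 + ½×0.853×22.6829² = 422.5202.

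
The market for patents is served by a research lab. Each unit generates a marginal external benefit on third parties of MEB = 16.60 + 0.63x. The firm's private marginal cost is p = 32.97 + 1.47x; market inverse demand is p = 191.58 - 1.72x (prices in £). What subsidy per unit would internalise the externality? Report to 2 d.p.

subsidy = £59.72 per unit

Social marginal cost = private MC − MEB = 16.37 + 0.84x.
Set SMC = demand: 16.37 + 0.84x = 191.58 - 1.72x → x* = 68.4414.
The Pigouvian subsidy equals MEB at x*: 16.60 + 0.63×68.4414 = 59.7181.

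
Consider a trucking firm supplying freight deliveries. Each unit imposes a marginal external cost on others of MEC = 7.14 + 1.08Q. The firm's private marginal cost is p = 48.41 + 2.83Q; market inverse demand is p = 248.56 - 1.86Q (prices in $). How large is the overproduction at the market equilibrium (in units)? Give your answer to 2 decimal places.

Market equilibrium (private): 48.41 + 2.83Q = 248.56 - 1.86Q → Q_m = 42.6759.
Social marginal cost = private MC + MEC = 55.55 + 3.91Q.
Set SMC = demand: 55.55 + 3.91Q = 248.56 - 1.86Q → Q* = 33.4506.
Gap = |42.6759 − 33.4506| = 9.2253.

9.23 units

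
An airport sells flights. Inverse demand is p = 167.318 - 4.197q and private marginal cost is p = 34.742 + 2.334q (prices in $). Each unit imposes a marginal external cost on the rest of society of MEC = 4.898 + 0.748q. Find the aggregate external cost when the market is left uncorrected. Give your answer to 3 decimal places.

$253.541

Market equilibrium (private): 34.742 + 2.334q = 167.318 - 4.197q → q_m = 20.2995.
Total external cost = ∫₀^{q_m} (4.898 + 0.748q) dq = 4.898×20.2995 + ½×0.748×20.2995² = 253.5410.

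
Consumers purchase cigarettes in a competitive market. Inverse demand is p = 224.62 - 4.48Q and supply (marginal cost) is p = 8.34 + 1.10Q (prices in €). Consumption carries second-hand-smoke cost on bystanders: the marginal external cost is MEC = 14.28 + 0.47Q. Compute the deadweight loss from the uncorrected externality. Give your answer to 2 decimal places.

DWL = €87.28

Market equilibrium (private): 8.34 + 1.10Q = 224.62 - 4.48Q → Q_m = 38.7599.
Social marginal benefit = demand − MEC = 210.34 - 4.95Q.
Set SMB = MC: 210.34 - 4.95Q = 8.34 + 1.10Q → Q* = 33.3884.
The welfare-loss triangle has base |Q_m − Q*| and height MEC(Q_m) (the vertical gap between SMB and MC is zero at Q* and MEC at Q_m).
DWL = ½ × 5.3715 × 32.4971 = 87.2791.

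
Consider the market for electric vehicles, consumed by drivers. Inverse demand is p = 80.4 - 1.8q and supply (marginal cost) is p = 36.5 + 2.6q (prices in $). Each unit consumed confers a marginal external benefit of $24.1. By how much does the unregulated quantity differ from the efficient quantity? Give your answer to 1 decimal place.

5.5 units

Market equilibrium (private): 36.5 + 2.6q = 80.4 - 1.8q → q_m = 9.9773.
Social marginal benefit = demand + MEB = 104.5 - 1.8q.
Set SMB = MC: 104.5 - 1.8q = 36.5 + 2.6q → q* = 15.4545.
Gap = |9.9773 − 15.4545| = 5.4772.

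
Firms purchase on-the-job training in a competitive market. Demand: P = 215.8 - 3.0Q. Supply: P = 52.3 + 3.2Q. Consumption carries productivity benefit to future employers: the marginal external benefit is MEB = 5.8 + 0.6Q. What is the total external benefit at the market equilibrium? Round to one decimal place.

Market equilibrium (private): 52.3 + 3.2Q = 215.8 - 3.0Q → Q_m = 26.3710.
Total external benefit = ∫₀^{Q_m} (5.8 + 0.6Q) dQ = 5.8×26.3710 + ½×0.6×26.3710² = 361.5807.

361.6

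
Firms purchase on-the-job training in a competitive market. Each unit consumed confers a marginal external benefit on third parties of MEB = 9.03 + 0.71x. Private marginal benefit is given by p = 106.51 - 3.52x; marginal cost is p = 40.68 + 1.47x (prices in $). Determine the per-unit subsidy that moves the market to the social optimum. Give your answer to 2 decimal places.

Social marginal benefit = demand + MEB = 115.54 - 2.81x.
Set SMB = MC: 115.54 - 2.81x = 40.68 + 1.47x → x* = 17.4907.
The Pigouvian subsidy equals MEB at x*: 9.03 + 0.71×17.4907 = 21.4484.

subsidy = $21.45 per unit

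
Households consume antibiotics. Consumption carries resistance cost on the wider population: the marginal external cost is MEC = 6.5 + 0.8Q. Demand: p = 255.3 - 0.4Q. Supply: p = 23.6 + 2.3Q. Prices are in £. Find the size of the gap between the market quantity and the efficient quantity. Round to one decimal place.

21.5 units

Market equilibrium (private): 23.6 + 2.3Q = 255.3 - 0.4Q → Q_m = 85.8148.
Social marginal benefit = demand − MEC = 248.8 - 1.2Q.
Set SMB = MC: 248.8 - 1.2Q = 23.6 + 2.3Q → Q* = 64.3429.
Gap = |85.8148 − 64.3429| = 21.4719.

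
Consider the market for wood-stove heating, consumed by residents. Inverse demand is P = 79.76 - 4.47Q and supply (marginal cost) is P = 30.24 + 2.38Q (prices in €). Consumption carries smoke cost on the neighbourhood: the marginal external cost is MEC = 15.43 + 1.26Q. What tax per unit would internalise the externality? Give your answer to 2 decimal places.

Social marginal benefit = demand − MEC = 64.33 - 5.73Q.
Set SMB = MC: 64.33 - 5.73Q = 30.24 + 2.38Q → Q* = 4.2035.
The Pigouvian tax equals MEC at Q*: 15.43 + 1.26×4.2035 = 20.7264.

tax = €20.73 per unit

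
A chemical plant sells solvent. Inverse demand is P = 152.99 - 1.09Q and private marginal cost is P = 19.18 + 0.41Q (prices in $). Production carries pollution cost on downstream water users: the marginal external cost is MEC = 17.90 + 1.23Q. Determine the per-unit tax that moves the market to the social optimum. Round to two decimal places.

tax = $70.12 per unit

Social marginal cost = private MC + MEC = 37.08 + 1.64Q.
Set SMC = demand: 37.08 + 1.64Q = 152.99 - 1.09Q → Q* = 42.4579.
The Pigouvian tax equals MEC at Q*: 17.90 + 1.23×42.4579 = 70.1232.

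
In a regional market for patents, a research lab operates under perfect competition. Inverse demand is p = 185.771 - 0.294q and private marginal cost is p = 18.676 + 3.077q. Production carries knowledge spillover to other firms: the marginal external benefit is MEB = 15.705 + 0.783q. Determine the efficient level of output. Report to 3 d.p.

Social marginal cost = private MC − MEB = 2.971 + 2.294q.
Set SMC = demand: 2.971 + 2.294q = 185.771 - 0.294q → q* = 70.6337.

q* = 70.634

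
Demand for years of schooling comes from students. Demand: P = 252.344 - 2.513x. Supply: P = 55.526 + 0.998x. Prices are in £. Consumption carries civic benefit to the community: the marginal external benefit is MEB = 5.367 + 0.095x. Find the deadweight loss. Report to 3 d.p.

Market equilibrium (private): 55.526 + 0.998x = 252.344 - 2.513x → x_m = 56.0575.
Social marginal benefit = demand + MEB = 257.711 - 2.418x.
Set SMB = MC: 257.711 - 2.418x = 55.526 + 0.998x → x* = 59.1876.
Between x* and x_m the wedge SMB − MC runs linearly from 0 to MEB(x_m), so the loss is a triangle.
DWL = ½ × 3.1301 × 10.6925 = 16.7343.

DWL = £16.734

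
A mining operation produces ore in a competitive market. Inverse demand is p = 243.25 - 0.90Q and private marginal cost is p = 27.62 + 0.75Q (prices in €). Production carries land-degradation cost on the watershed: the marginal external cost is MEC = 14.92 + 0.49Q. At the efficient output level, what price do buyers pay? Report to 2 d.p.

Social marginal cost = private MC + MEC = 42.54 + 1.24Q.
Set SMC = demand: 42.54 + 1.24Q = 243.25 - 0.90Q → Q* = 93.7897.
Consumer price on the demand curve at Q*: 243.25 − 0.90×93.7897 = 158.8393.

P = €158.84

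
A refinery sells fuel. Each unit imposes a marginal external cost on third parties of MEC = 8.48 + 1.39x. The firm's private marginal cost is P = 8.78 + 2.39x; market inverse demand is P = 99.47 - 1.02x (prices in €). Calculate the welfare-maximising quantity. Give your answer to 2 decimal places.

Social marginal cost = private MC + MEC = 17.26 + 3.78x.
Set SMC = demand: 17.26 + 3.78x = 99.47 - 1.02x → x* = 17.1271.

x* = 17.13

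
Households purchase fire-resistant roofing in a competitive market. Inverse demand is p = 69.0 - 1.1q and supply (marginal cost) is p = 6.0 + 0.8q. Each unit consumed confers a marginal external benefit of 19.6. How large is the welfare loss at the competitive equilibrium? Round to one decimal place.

Market equilibrium (private): 6.0 + 0.8q = 69.0 - 1.1q → q_m = 33.1579.
Social marginal benefit = demand + MEB = 88.6 - 1.1q.
Set SMB = MC: 88.6 - 1.1q = 6.0 + 0.8q → q* = 43.4737.
Between q* and q_m the wedge SMB − MC runs linearly from 0 to MEB(q_m), so the loss is a triangle.
DWL = ½ × 10.3158 × 19.6000 = 101.0948.

DWL = 101.1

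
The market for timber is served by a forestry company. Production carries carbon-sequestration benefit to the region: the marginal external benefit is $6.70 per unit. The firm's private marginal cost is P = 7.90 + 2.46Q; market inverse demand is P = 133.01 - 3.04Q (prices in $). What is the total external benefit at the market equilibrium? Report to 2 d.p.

Market equilibrium (private): 7.90 + 2.46Q = 133.01 - 3.04Q → Q_m = 22.7473.
Total external benefit = MEB × Q_m = 6.70 × 22.7473 = 152.4069.

$152.41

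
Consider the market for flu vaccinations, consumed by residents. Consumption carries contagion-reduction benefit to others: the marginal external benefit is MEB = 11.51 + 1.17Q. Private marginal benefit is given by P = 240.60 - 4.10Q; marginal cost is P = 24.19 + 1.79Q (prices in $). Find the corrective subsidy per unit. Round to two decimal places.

Social marginal benefit = demand + MEB = 252.11 - 2.93Q.
Set SMB = MC: 252.11 - 2.93Q = 24.19 + 1.79Q → Q* = 48.2881.
The Pigouvian subsidy equals MEB at Q*: 11.51 + 1.17×48.2881 = 68.0071.

subsidy = $68.01 per unit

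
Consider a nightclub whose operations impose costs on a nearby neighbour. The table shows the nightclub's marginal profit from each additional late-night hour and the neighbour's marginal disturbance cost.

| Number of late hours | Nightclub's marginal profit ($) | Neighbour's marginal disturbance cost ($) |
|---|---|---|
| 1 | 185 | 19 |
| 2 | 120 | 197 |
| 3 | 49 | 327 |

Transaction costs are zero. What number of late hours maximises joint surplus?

1

Bargaining reaches the level where marginal profit last exceeds marginal disturbance cost.
That holds through level 1 (185 ≥ 19) but not at 2 (120 < 197).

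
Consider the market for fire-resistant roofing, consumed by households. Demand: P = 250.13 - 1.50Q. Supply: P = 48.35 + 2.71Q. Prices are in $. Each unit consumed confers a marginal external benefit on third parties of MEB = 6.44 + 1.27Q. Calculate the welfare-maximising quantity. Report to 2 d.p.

Social marginal benefit = demand + MEB = 256.57 - 0.23Q.
Set SMB = MC: 256.57 - 0.23Q = 48.35 + 2.71Q → Q* = 70.8231.

Q* = 70.82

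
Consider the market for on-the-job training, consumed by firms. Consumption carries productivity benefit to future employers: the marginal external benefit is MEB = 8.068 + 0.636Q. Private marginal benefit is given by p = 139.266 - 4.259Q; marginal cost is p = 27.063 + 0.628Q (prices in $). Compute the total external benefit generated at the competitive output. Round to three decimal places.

Market equilibrium (private): 27.063 + 0.628Q = 139.266 - 4.259Q → Q_m = 22.9595.
Total external benefit = ∫₀^{Q_m} (8.068 + 0.636Q) dQ = 8.068×22.9595 + ½×0.636×22.9595² = 352.8673.

$352.867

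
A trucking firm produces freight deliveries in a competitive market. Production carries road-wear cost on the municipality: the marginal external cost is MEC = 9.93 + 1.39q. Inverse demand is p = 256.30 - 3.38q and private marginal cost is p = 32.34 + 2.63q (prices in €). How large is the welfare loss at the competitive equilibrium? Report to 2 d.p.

DWL = €257.45

Market equilibrium (private): 32.34 + 2.63q = 256.30 - 3.38q → q_m = 37.2646.
Social marginal cost = private MC + MEC = 42.27 + 4.02q.
Set SMC = demand: 42.27 + 4.02q = 256.30 - 3.38q → q* = 28.9230.
The welfare-loss triangle has base |q_m − q*| and height MEC(q_m) (the vertical gap between SMC and demand is zero at q* and MEC at q_m).
DWL = ½ × 8.3416 × 61.7277 = 257.4539.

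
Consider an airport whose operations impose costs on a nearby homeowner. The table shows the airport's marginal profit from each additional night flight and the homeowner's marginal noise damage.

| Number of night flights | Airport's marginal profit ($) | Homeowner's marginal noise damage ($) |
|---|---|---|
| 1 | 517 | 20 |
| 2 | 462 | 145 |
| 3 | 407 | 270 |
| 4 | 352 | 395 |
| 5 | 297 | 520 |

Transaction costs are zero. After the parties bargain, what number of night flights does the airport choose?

3

Bargaining reaches the level where marginal profit last exceeds marginal noise damage.
That holds through level 3 (407 ≥ 270) but not at 4 (352 < 395).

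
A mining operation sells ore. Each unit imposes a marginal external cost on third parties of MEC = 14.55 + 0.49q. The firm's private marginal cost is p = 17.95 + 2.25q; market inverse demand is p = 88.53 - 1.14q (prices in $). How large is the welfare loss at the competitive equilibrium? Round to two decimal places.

DWL = $78.95

Market equilibrium (private): 17.95 + 2.25q = 88.53 - 1.14q → q_m = 20.8201.
Social marginal cost = private MC + MEC = 32.50 + 2.74q.
Set SMC = demand: 32.50 + 2.74q = 88.53 - 1.14q → q* = 14.4407.
Between q* and q_m the wedge SMC − demand runs linearly from 0 to MEC(q_m), so the loss is a triangle.
DWL = ½ × 6.3794 × 24.7518 = 78.9508.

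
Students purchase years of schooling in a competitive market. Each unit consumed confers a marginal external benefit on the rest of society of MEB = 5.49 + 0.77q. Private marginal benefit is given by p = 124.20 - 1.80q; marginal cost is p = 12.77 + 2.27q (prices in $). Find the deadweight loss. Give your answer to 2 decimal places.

DWL = $106.98

Market equilibrium (private): 12.77 + 2.27q = 124.20 - 1.80q → q_m = 27.3784.
Social marginal benefit = demand + MEB = 129.69 - 1.03q.
Set SMB = MC: 129.69 - 1.03q = 12.77 + 2.27q → q* = 35.4303.
Between q* and q_m the wedge SMB − MC runs linearly from 0 to MEB(q_m), so the loss is a triangle.
DWL = ½ × 8.0519 × 26.5714 = 106.9751.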